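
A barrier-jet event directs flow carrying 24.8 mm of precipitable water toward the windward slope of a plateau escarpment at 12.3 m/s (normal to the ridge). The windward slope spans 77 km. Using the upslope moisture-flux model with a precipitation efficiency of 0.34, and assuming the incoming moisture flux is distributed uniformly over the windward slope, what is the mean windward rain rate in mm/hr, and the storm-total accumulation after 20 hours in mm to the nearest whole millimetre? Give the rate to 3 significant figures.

R ≈ 4.85 mm/hr; total ≈ 97 mm

Incoming column moisture flux per unit ridge length: F = V × PW = 12.3 × 24.8 = 305.04 mm·m/s.
Spread over the 77 km slope with efficiency ε = 0.34: R = ε·F/W = 0.34 × 305.04 / 77000 m = 1.347e-03 mm/s.
R = 1.347e-03 × 3600 = 4.85 mm/hr.
Over 20 h: total = 4.85 × 20 = 97 mm.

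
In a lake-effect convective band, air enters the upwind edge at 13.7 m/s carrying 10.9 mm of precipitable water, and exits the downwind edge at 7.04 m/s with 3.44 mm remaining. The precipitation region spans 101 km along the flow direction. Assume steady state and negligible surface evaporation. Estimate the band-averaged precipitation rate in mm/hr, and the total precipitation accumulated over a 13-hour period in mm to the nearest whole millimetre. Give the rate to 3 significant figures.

Column moisture flux per unit crosswind length is F = V × PW.
Inflow: F_in = 13.7 × 10.9 = 149.33 mm·m/s
Outflow: F_out = 7.04 × 3.44 = 24.2176 mm·m/s
Steady-state rate R = (F_in − F_out)/L = (149.33 − 24.2176) / 101000 m = 1.239e-03 mm/s.
R = 1.239e-03 × 3600 = 4.46 mm/hr.
Over 13 h: total = 4.46 × 13 = 57.98 ≈ 58 mm.

R ≈ 4.46 mm/hr; total ≈ 58 mm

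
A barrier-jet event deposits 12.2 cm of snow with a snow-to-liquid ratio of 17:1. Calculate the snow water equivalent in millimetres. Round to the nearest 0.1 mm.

SWE ≈ 7.2 mm

SWE = snow depth / ratio = 12.2 cm / 17 = 0.718 cm = 7.2 mm.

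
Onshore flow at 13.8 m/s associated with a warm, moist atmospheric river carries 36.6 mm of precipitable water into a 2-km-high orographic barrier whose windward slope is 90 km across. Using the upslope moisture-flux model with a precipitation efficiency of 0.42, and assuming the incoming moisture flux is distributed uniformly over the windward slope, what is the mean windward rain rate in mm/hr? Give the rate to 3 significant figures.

Incoming column moisture flux per unit ridge length: F = V × PW = 13.8 × 36.6 = 505.08 mm·m/s.
Spread over the 90 km slope with efficiency ε = 0.42: R = ε·F/W = 0.42 × 505.08 / 90000 m = 2.357e-03 mm/s.
R = 2.357e-03 × 3600 = 8.49 mm/hr.

R ≈ 8.49 mm/hr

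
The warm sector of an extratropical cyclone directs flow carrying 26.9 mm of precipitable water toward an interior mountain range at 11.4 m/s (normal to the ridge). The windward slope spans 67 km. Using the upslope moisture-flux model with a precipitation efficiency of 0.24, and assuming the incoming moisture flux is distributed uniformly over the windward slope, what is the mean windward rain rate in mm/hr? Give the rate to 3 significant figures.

Incoming column moisture flux per unit ridge length: F = V × PW = 11.4 × 26.9 = 306.66 mm·m/s.
Spread over the 67 km slope with efficiency ε = 0.24: R = ε·F/W = 0.24 × 306.66 / 67000 m = 1.098e-03 mm/s.
R = 1.098e-03 × 3600 = 3.95 mm/hr.

R ≈ 3.95 mm/hr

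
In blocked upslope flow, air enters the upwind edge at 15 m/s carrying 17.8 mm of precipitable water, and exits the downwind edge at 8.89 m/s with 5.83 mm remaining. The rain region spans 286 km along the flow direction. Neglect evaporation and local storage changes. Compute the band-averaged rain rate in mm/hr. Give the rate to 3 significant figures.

Column moisture flux per unit crosswind length is F = V × PW.
Inflow: F_in = 15 × 17.8 = 267 mm·m/s
Outflow: F_out = 8.89 × 5.83 = 51.8287 mm·m/s
Steady-state rate R = (F_in − F_out)/L = (267 − 51.8287) / 286000 m = 7.523e-04 mm/s.
R = 7.523e-04 × 3600 = 2.71 mm/hr.

R ≈ 2.71 mm/hr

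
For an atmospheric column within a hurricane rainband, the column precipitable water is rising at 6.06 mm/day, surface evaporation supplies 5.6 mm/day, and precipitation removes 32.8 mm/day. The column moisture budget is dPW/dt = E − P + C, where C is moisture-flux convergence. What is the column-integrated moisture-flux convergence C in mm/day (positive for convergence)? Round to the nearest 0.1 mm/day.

C ≈ 33.3 mm/day

dPW/dt = +6.06 mm/day.
C = dPW/dt − E + P = (+6.06) − 5.6 + 32.8 = 33.3 mm/day.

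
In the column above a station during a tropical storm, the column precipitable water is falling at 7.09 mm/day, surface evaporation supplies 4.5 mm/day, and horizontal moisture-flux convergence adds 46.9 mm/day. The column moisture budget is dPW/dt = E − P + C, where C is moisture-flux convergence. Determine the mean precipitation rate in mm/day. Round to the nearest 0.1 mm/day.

P ≈ 58.5 mm/day

dPW/dt = -7.09 mm/day.
P = E + C − dPW/dt = 4.5 + (46.9) − (-7.09) = 58.5 mm/day.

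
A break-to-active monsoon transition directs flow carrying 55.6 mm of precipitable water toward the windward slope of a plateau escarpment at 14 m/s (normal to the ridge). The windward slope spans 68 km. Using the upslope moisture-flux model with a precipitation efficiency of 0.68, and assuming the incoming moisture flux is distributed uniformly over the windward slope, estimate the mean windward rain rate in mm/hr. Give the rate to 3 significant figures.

R ≈ 28.0 mm/hr

Incoming column moisture flux per unit ridge length: F = V × PW = 14 × 55.6 = 778.4 mm·m/s.
Spread over the 68 km slope with efficiency ε = 0.68: R = ε·F/W = 0.68 × 778.4 / 68000 m = 7.784e-03 mm/s.
R = 7.784e-03 × 3600 = 28.0 mm/hr.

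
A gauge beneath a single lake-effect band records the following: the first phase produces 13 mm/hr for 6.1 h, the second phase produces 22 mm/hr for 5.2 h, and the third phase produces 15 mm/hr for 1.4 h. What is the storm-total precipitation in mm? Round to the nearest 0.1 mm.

Total = Σ Rᵢ Δtᵢ = 13 × 6.1 + 22 × 5.2 + 15 × 1.4
      = 79.3 + 114.4 + 21 = 214.7 mm.

total ≈ 214.7 mm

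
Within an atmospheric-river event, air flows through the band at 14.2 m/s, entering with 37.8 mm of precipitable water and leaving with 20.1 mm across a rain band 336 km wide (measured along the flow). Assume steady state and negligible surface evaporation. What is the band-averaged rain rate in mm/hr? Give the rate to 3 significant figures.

R ≈ 2.69 mm/hr

Column moisture flux per unit crosswind length is F = V × PW.
Inflow: F_in = 14.2 × 37.8 = 536.76 mm·m/s
Outflow: F_out = 14.2 × 20.1 = 285.42 mm·m/s
Steady-state rate R = (F_in − F_out)/L = (536.76 − 285.42) / 336000 m = 7.480e-04 mm/s.
R = 7.480e-04 × 3600 = 2.69 mm/hr.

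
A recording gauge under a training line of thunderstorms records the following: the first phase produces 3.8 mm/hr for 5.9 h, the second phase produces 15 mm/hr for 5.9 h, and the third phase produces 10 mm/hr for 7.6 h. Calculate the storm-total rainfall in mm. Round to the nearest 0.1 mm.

Total = Σ Rᵢ Δtᵢ = 3.8 × 5.9 + 15 × 5.9 + 10 × 7.6
      = 22.42 + 88.5 + 76 = 186.9 mm.

total ≈ 186.9 mm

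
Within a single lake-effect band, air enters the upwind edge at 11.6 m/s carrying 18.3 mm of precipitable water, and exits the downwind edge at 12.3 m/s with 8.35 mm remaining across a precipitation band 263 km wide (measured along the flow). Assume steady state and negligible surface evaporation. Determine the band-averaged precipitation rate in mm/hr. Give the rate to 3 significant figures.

R ≈ 1.50 mm/hr

Column moisture flux per unit crosswind length is F = V × PW.
Inflow: F_in = 11.6 × 18.3 = 212.28 mm·m/s
Outflow: F_out = 12.3 × 8.35 = 102.705 mm·m/s
Steady-state rate R = (F_in − F_out)/L = (212.28 − 102.705) / 263000 m = 4.166e-04 mm/s.
R = 4.166e-04 × 3600 = 1.50 mm/hr.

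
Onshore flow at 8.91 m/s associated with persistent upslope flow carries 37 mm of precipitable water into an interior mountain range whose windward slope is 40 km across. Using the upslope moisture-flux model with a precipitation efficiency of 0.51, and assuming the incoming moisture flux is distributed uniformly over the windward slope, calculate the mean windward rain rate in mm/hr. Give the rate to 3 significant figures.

Incoming column moisture flux per unit ridge length: F = V × PW = 8.91 × 37 = 329.67 mm·m/s.
Spread over the 40 km slope with efficiency ε = 0.51: R = ε·F/W = 0.51 × 329.67 / 40000 m = 4.203e-03 mm/s.
R = 4.203e-03 × 3600 = 15.1 mm/hr.

R ≈ 15.1 mm/hr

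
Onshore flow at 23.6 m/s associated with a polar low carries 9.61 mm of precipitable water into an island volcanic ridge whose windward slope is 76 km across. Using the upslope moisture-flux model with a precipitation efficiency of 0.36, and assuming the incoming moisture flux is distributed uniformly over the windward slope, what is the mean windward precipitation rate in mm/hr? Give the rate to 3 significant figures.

Incoming column moisture flux per unit ridge length: F = V × PW = 23.6 × 9.61 = 226.796 mm·m/s.
Spread over the 76 km slope with efficiency ε = 0.36: R = ε·F/W = 0.36 × 226.796 / 76000 m = 1.074e-03 mm/s.
R = 1.074e-03 × 3600 = 3.87 mm/hr.

R ≈ 3.87 mm/hr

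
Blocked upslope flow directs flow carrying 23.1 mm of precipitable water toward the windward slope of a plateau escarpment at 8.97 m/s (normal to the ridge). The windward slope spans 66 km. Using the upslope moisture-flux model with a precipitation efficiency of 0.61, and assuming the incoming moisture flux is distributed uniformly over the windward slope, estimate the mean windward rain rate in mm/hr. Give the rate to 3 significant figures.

Incoming column moisture flux per unit ridge length: F = V × PW = 8.97 × 23.1 = 207.207 mm·m/s.
Spread over the 66 km slope with efficiency ε = 0.61: R = ε·F/W = 0.61 × 207.207 / 66000 m = 1.915e-03 mm/s.
R = 1.915e-03 × 3600 = 6.89 mm/hr.

R ≈ 6.89 mm/hr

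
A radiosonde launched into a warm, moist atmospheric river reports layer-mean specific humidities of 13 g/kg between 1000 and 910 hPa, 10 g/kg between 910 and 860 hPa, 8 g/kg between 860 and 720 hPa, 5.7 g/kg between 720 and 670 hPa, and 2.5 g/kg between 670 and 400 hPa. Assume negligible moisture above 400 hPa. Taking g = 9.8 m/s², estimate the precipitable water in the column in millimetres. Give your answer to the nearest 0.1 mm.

Precipitable water is the column-integrated vapour mass per unit area: PW = (1/g) Σ q̄ Δp, with q in kg/kg and Δp in Pa (1 kg/m² of water = 1 mm).
Layer 1000–910 hPa: Δp = 90 hPa = 9000 Pa, q̄ = 0.013 kg/kg → 0.013 × 9000 / 9.8 = 11.94 mm
Layer 910–860 hPa: Δp = 50 hPa = 5000 Pa, q̄ = 0.01 kg/kg → 0.01 × 5000 / 9.8 = 5.10 mm
Layer 860–720 hPa: Δp = 140 hPa = 14000 Pa, q̄ = 0.008 kg/kg → 0.008 × 14000 / 9.8 = 11.43 mm
Layer 720–670 hPa: Δp = 50 hPa = 5000 Pa, q̄ = 0.0057 kg/kg → 0.0057 × 5000 / 9.8 = 2.91 mm
Layer 670–400 hPa: Δp = 270 hPa = 27000 Pa, q̄ = 0.0025 kg/kg → 0.0025 × 27000 / 9.8 = 6.89 mm
PW = 11.94 + 5.10 + 11.43 + 2.91 + 6.89 = 38.27 ≈ 38.3 mm.

PW ≈ 38.3 mm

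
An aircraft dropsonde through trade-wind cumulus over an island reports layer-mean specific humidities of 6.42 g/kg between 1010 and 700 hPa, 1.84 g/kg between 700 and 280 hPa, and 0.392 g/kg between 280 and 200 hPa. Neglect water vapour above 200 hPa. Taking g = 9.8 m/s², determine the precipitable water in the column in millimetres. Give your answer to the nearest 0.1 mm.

PW ≈ 28.5 mm

Precipitable water is the column-integrated vapour mass per unit area: PW = (1/g) Σ q̄ Δp, with q in kg/kg and Δp in Pa (1 kg/m² of water = 1 mm).
Layer 1010–700 hPa: Δp = 310 hPa = 31000 Pa, q̄ = 0.00642 kg/kg → 0.00642 × 31000 / 9.8 = 20.31 mm
Layer 700–280 hPa: Δp = 420 hPa = 42000 Pa, q̄ = 0.00184 kg/kg → 0.00184 × 42000 / 9.8 = 7.89 mm
Layer 280–200 hPa: Δp = 80 hPa = 8000 Pa, q̄ = 0.000392 kg/kg → 0.000392 × 8000 / 9.8 = 0.32 mm
PW = 20.31 + 7.89 + 0.32 = 28.52 ≈ 28.5 mm.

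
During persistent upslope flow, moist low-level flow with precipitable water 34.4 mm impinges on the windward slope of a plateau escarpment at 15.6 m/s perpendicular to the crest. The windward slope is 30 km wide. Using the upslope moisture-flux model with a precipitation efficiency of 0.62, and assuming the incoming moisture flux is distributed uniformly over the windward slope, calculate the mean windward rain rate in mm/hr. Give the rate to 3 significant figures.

Incoming column moisture flux per unit ridge length: F = V × PW = 15.6 × 34.4 = 536.64 mm·m/s.
Spread over the 30 km slope with efficiency ε = 0.62: R = ε·F/W = 0.62 × 536.64 / 30000 m = 1.109e-02 mm/s.
R = 1.109e-02 × 3600 = 39.9 mm/hr.

R ≈ 39.9 mm/hr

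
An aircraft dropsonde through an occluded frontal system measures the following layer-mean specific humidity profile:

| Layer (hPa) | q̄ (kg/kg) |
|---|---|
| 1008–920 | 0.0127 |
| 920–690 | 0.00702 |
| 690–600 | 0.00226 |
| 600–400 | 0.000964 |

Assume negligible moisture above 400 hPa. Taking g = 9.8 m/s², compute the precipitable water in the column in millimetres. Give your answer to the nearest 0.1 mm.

PW ≈ 31.9 mm

Precipitable water is the column-integrated vapour mass per unit area: PW = (1/g) Σ q̄ Δp, with q in kg/kg and Δp in Pa (1 kg/m² of water = 1 mm).
Layer 1008–920 hPa: Δp = 88 hPa = 8800 Pa, q̄ = 0.0127 kg/kg → 0.0127 × 8800 / 9.8 = 11.40 mm
Layer 920–690 hPa: Δp = 230 hPa = 23000 Pa, q̄ = 0.00702 kg/kg → 0.00702 × 23000 / 9.8 = 16.48 mm
Layer 690–600 hPa: Δp = 90 hPa = 9000 Pa, q̄ = 0.00226 kg/kg → 0.00226 × 9000 / 9.8 = 2.08 mm
Layer 600–400 hPa: Δp = 200 hPa = 20000 Pa, q̄ = 0.000964 kg/kg → 0.000964 × 20000 / 9.8 = 1.97 mm
PW = 11.40 + 16.48 + 2.08 + 1.97 = 31.93 ≈ 31.9 mm.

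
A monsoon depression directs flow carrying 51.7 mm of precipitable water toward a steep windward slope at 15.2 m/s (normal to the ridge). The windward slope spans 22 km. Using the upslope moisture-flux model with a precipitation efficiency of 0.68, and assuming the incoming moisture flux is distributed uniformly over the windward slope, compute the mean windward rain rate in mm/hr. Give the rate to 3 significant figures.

R ≈ 87.4 mm/hr

Incoming column moisture flux per unit ridge length: F = V × PW = 15.2 × 51.7 = 785.84 mm·m/s.
Spread over the 22 km slope with efficiency ε = 0.68: R = ε·F/W = 0.68 × 785.84 / 22000 m = 2.429e-02 mm/s.
R = 2.429e-02 × 3600 = 87.4 mm/hr.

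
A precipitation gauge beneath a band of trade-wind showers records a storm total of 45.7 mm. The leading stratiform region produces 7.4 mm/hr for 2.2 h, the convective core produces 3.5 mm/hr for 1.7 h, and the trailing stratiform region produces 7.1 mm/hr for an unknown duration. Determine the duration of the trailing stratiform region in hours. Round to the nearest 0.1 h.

duration ≈ 3.3 h

Known phases: 7.4 × 2.2 + 3.5 × 1.7 = 16.28 + 5.95 = 22.23 mm.
Remaining depth = 45.7 − 22.23 = 23.47 mm.
Duration = 23.47 / 7.1 = 3.3 h.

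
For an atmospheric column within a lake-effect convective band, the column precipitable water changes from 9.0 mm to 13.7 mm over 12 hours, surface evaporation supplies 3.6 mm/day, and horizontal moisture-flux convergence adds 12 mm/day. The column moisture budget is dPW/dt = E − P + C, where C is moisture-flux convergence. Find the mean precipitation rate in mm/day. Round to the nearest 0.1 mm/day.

dPW/dt = (13.7 − 9.0) mm / (12/24 day) = +9.400 mm/day.
P = E + C − dPW/dt = 3.6 + (12) − (+9.400) = 6.2 mm/day.

P ≈ 6.2 mm/day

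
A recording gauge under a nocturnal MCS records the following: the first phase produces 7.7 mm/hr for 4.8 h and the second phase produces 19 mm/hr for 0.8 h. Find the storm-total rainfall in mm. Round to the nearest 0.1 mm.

total ≈ 52.2 mm

Total = Σ Rᵢ Δtᵢ = 7.7 × 4.8 + 19 × 0.8
      = 36.96 + 15.2 = 52.2 mm.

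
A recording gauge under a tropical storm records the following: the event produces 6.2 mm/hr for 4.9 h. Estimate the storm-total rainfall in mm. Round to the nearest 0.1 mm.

total ≈ 30.4 mm

Total = Σ Rᵢ Δtᵢ = 6.2 × 4.9
      = 30.38 = 30.4 mm.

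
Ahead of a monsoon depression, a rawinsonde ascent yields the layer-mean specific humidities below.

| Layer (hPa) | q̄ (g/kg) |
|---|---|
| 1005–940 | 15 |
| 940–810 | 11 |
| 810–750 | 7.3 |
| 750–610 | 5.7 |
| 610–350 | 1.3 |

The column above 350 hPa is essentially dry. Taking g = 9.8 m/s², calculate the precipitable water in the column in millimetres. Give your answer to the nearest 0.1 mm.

Precipitable water is the column-integrated vapour mass per unit area: PW = (1/g) Σ q̄ Δp, with q in kg/kg and Δp in Pa (1 kg/m² of water = 1 mm).
Layer 1005–940 hPa: Δp = 65 hPa = 6500 Pa, q̄ = 0.015 kg/kg → 0.015 × 6500 / 9.8 = 9.95 mm
Layer 940–810 hPa: Δp = 130 hPa = 13000 Pa, q̄ = 0.011 kg/kg → 0.011 × 13000 / 9.8 = 14.59 mm
Layer 810–750 hPa: Δp = 60 hPa = 6000 Pa, q̄ = 0.0073 kg/kg → 0.0073 × 6000 / 9.8 = 4.47 mm
Layer 750–610 hPa: Δp = 140 hPa = 14000 Pa, q̄ = 0.0057 kg/kg → 0.0057 × 14000 / 9.8 = 8.14 mm
Layer 610–350 hPa: Δp = 260 hPa = 26000 Pa, q̄ = 0.0013 kg/kg → 0.0013 × 26000 / 9.8 = 3.45 mm
PW = 9.95 + 14.59 + 4.47 + 8.14 + 3.45 = 40.60 ≈ 40.6 mm.

PW ≈ 40.6 mm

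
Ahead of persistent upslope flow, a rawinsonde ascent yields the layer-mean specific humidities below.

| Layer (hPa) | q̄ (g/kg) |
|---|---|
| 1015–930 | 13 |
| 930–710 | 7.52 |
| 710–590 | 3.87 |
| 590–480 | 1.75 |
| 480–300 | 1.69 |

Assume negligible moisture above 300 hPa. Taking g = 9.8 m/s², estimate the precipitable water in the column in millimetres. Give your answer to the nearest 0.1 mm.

Precipitable water is the column-integrated vapour mass per unit area: PW = (1/g) Σ q̄ Δp, with q in kg/kg and Δp in Pa (1 kg/m² of water = 1 mm).
Layer 1015–930 hPa: Δp = 85 hPa = 8500 Pa, q̄ = 0.013 kg/kg → 0.013 × 8500 / 9.8 = 11.28 mm
Layer 930–710 hPa: Δp = 220 hPa = 22000 Pa, q̄ = 0.00752 kg/kg → 0.00752 × 22000 / 9.8 = 16.88 mm
Layer 710–590 hPa: Δp = 120 hPa = 12000 Pa, q̄ = 0.00387 kg/kg → 0.00387 × 12000 / 9.8 = 4.74 mm
Layer 590–480 hPa: Δp = 110 hPa = 11000 Pa, q̄ = 0.00175 kg/kg → 0.00175 × 11000 / 9.8 = 1.96 mm
Layer 480–300 hPa: Δp = 180 hPa = 18000 Pa, q̄ = 0.00169 kg/kg → 0.00169 × 18000 / 9.8 = 3.10 mm
PW = 11.28 + 16.88 + 4.74 + 1.96 + 3.10 = 37.96 ≈ 38.0 mm.

PW ≈ 38.0 mm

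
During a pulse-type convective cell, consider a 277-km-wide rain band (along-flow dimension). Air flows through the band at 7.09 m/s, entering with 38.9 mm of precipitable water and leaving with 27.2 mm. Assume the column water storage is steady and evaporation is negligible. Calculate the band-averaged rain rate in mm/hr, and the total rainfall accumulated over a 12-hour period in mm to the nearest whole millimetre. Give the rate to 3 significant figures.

R ≈ 1.08 mm/hr; total ≈ 13 mm

Column moisture flux per unit crosswind length is F = V × PW.
Inflow: F_in = 7.09 × 38.9 = 275.801 mm·m/s
Outflow: F_out = 7.09 × 27.2 = 192.848 mm·m/s
Steady-state rate R = (F_in − F_out)/L = (275.801 − 192.848) / 277000 m = 2.995e-04 mm/s.
R = 2.995e-04 × 3600 = 1.08 mm/hr.
Over 12 h: total = 1.08 × 12 = 12.96 ≈ 13 mm.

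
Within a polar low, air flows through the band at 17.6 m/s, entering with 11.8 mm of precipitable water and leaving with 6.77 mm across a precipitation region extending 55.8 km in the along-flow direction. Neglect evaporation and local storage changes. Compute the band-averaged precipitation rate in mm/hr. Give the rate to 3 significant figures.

Column moisture flux per unit crosswind length is F = V × PW.
Inflow: F_in = 17.6 × 11.8 = 207.68 mm·m/s
Outflow: F_out = 17.6 × 6.77 = 119.152 mm·m/s
Steady-state rate R = (F_in − F_out)/L = (207.68 − 119.152) / 55800 m = 1.587e-03 mm/s.
R = 1.587e-03 × 3600 = 5.71 mm/hr.

R ≈ 5.71 mm/hr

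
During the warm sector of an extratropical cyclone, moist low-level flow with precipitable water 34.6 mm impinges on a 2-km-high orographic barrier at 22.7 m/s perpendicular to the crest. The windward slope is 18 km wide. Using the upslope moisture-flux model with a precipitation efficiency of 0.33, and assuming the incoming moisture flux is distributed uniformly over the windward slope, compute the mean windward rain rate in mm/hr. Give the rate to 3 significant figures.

Incoming column moisture flux per unit ridge length: F = V × PW = 22.7 × 34.6 = 785.42 mm·m/s.
Spread over the 18 km slope with efficiency ε = 0.33: R = ε·F/W = 0.33 × 785.42 / 18000 m = 1.440e-02 mm/s.
R = 1.440e-02 × 3600 = 51.8 mm/hr.

R ≈ 51.8 mm/hr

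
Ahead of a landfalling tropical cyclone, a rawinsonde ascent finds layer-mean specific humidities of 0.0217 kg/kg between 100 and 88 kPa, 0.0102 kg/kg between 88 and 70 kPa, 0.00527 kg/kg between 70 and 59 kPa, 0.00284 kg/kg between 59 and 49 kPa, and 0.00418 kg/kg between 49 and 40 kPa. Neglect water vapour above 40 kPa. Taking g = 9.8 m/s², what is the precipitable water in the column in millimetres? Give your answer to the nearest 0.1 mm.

Precipitable water is the column-integrated vapour mass per unit area: PW = (1/g) Σ q̄ Δp, with q in kg/kg and Δp in Pa (1 kg/m² of water = 1 mm).
Layer 100–88 kPa: Δp = 120 hPa = 12000 Pa, q̄ = 0.0217 kg/kg → 0.0217 × 12000 / 9.8 = 26.57 mm
Layer 88–70 kPa: Δp = 180 hPa = 18000 Pa, q̄ = 0.0102 kg/kg → 0.0102 × 18000 / 9.8 = 18.73 mm
Layer 70–59 kPa: Δp = 110 hPa = 11000 Pa, q̄ = 0.00527 kg/kg → 0.00527 × 11000 / 9.8 = 5.92 mm
Layer 59–49 kPa: Δp = 100 hPa = 10000 Pa, q̄ = 0.00284 kg/kg → 0.00284 × 10000 / 9.8 = 2.90 mm
Layer 49–40 kPa: Δp = 90 hPa = 9000 Pa, q̄ = 0.00418 kg/kg → 0.00418 × 9000 / 9.8 = 3.84 mm
PW = 26.57 + 18.73 + 5.92 + 2.90 + 3.84 = 57.96 ≈ 58.0 mm.

PW ≈ 58.0 mm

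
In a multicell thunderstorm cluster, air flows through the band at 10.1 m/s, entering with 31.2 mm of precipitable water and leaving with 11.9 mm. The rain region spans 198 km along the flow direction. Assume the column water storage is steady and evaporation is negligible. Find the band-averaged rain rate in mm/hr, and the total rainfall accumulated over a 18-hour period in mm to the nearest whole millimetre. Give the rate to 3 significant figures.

Column moisture flux per unit crosswind length is F = V × PW.
Inflow: F_in = 10.1 × 31.2 = 315.12 mm·m/s
Outflow: F_out = 10.1 × 11.9 = 120.19 mm·m/s
Steady-state rate R = (F_in − F_out)/L = (315.12 − 120.19) / 198000 m = 9.845e-04 mm/s.
R = 9.845e-04 × 3600 = 3.54 mm/hr.
Over 18 h: total = 3.54 × 18 = 63.72 ≈ 64 mm.

R ≈ 3.54 mm/hr; total ≈ 64 mm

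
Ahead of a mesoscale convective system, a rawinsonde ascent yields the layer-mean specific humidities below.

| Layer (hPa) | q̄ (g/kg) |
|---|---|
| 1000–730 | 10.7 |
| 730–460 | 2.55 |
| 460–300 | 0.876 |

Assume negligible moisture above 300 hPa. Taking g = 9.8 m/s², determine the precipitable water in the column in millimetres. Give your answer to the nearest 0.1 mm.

PW ≈ 37.9 mm

Precipitable water is the column-integrated vapour mass per unit area: PW = (1/g) Σ q̄ Δp, with q in kg/kg and Δp in Pa (1 kg/m² of water = 1 mm).
Layer 1000–730 hPa: Δp = 270 hPa = 27000 Pa, q̄ = 0.0107 kg/kg → 0.0107 × 27000 / 9.8 = 29.48 mm
Layer 730–460 hPa: Δp = 270 hPa = 27000 Pa, q̄ = 0.00255 kg/kg → 0.00255 × 27000 / 9.8 = 7.03 mm
Layer 460–300 hPa: Δp = 160 hPa = 16000 Pa, q̄ = 0.000876 kg/kg → 0.000876 × 16000 / 9.8 = 1.43 mm
PW = 29.48 + 7.03 + 1.43 = 37.94 ≈ 37.9 mm.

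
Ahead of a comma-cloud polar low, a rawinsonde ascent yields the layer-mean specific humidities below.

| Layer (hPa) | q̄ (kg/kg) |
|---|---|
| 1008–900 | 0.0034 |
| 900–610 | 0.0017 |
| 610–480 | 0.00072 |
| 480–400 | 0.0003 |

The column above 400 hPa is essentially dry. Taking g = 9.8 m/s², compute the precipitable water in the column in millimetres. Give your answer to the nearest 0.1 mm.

PW ≈ 10.0 mm

Precipitable water is the column-integrated vapour mass per unit area: PW = (1/g) Σ q̄ Δp, with q in kg/kg and Δp in Pa (1 kg/m² of water = 1 mm).
Layer 1008–900 hPa: Δp = 108 hPa = 10800 Pa, q̄ = 0.0034 kg/kg → 0.0034 × 10800 / 9.8 = 3.75 mm
Layer 900–610 hPa: Δp = 290 hPa = 29000 Pa, q̄ = 0.0017 kg/kg → 0.0017 × 29000 / 9.8 = 5.03 mm
Layer 610–480 hPa: Δp = 130 hPa = 13000 Pa, q̄ = 0.00072 kg/kg → 0.00072 × 13000 / 9.8 = 0.96 mm
Layer 480–400 hPa: Δp = 80 hPa = 8000 Pa, q̄ = 0.0003 kg/kg → 0.0003 × 8000 / 9.8 = 0.24 mm
PW = 3.75 + 5.03 + 0.96 + 0.24 = 9.98 ≈ 10.0 mm.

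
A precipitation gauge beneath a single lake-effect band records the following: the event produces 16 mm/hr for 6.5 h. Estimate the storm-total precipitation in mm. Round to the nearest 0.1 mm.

Total = Σ Rᵢ Δtᵢ = 16 × 6.5
      = 104 = 104.0 mm.

total ≈ 104.0 mm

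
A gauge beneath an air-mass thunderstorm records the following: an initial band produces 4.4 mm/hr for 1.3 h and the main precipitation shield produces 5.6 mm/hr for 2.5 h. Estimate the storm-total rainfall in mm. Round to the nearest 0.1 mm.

Total = Σ Rᵢ Δtᵢ = 4.4 × 1.3 + 5.6 × 2.5
      = 5.72 + 14 = 19.7 mm.

total ≈ 19.7 mm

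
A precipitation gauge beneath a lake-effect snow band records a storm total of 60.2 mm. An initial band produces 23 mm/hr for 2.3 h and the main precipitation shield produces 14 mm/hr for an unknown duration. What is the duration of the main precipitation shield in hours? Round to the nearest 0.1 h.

Known phases: 23 × 2.3 = 52.9 mm.
Remaining depth = 60.2 − 52.9 = 7.3 mm.
Duration = 7.3 / 14 = 0.5 h.

duration ≈ 0.5 h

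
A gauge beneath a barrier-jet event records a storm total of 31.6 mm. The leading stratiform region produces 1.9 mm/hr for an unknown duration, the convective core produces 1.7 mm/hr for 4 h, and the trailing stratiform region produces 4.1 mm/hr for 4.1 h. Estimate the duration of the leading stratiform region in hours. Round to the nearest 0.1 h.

duration ≈ 4.2 h

Known phases: 1.7 × 4 + 4.1 × 4.1 = 6.8 + 16.81 = 23.61 mm.
Remaining depth = 31.6 − 23.61 = 7.99 mm.
Duration = 7.99 / 1.9 = 4.2 h.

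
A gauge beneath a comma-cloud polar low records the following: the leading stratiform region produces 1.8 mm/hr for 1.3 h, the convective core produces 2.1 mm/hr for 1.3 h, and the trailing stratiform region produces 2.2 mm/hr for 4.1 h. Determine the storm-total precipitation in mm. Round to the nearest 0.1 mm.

Total = Σ Rᵢ Δtᵢ = 1.8 × 1.3 + 2.1 × 1.3 + 2.2 × 4.1
      = 2.34 + 2.73 + 9.02 = 14.1 mm.

total ≈ 14.1 mm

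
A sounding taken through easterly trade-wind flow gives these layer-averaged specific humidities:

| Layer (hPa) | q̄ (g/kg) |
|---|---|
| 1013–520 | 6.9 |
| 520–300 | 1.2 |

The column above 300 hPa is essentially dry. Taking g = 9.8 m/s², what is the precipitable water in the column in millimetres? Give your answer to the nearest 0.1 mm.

Precipitable water is the column-integrated vapour mass per unit area: PW = (1/g) Σ q̄ Δp, with q in kg/kg and Δp in Pa (1 kg/m² of water = 1 mm).
Layer 1013–520 hPa: Δp = 493 hPa = 49300 Pa, q̄ = 0.0069 kg/kg → 0.0069 × 49300 / 9.8 = 34.71 mm
Layer 520–300 hPa: Δp = 220 hPa = 22000 Pa, q̄ = 0.0012 kg/kg → 0.0012 × 22000 / 9.8 = 2.69 mm
PW = 34.71 + 2.69 = 37.40 ≈ 37.4 mm.

PW ≈ 37.4 mm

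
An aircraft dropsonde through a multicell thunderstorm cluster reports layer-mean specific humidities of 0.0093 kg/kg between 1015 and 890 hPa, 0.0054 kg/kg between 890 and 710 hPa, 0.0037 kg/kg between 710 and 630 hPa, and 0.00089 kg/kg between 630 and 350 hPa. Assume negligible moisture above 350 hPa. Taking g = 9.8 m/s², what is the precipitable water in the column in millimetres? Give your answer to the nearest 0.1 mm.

Precipitable water is the column-integrated vapour mass per unit area: PW = (1/g) Σ q̄ Δp, with q in kg/kg and Δp in Pa (1 kg/m² of water = 1 mm).
Layer 1015–890 hPa: Δp = 125 hPa = 12500 Pa, q̄ = 0.0093 kg/kg → 0.0093 × 12500 / 9.8 = 11.86 mm
Layer 890–710 hPa: Δp = 180 hPa = 18000 Pa, q̄ = 0.0054 kg/kg → 0.0054 × 18000 / 9.8 = 9.92 mm
Layer 710–630 hPa: Δp = 80 hPa = 8000 Pa, q̄ = 0.0037 kg/kg → 0.0037 × 8000 / 9.8 = 3.02 mm
Layer 630–350 hPa: Δp = 280 hPa = 28000 Pa, q̄ = 0.00089 kg/kg → 0.00089 × 28000 / 9.8 = 2.54 mm
PW = 11.86 + 9.92 + 3.02 + 2.54 = 27.34 ≈ 27.3 mm.

PW ≈ 27.3 mm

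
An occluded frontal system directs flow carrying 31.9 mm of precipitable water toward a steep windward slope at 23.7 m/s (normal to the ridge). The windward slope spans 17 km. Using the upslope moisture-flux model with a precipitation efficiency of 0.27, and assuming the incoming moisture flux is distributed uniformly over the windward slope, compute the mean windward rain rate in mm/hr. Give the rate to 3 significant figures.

R ≈ 43.2 mm/hr

Incoming column moisture flux per unit ridge length: F = V × PW = 23.7 × 31.9 = 756.03 mm·m/s.
Spread over the 17 km slope with efficiency ε = 0.27: R = ε·F/W = 0.27 × 756.03 / 17000 m = 1.201e-02 mm/s.
R = 1.201e-02 × 3600 = 43.2 mm/hr.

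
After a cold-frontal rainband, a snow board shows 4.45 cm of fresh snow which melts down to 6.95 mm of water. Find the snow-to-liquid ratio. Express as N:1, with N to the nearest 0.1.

ratio ≈ 6.4

Ratio = snow depth / SWE = 44.5 mm / 6.95 mm = 6.4, i.e. 6.4:1.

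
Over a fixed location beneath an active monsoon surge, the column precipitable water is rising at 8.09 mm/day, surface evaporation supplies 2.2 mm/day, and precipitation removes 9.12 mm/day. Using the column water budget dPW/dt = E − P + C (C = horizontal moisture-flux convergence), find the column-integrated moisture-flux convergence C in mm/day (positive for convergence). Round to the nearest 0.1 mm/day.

C ≈ 15.0 mm/day

dPW/dt = +8.09 mm/day.
C = dPW/dt − E + P = (+8.09) − 2.2 + 9.12 = 15.0 mm/day.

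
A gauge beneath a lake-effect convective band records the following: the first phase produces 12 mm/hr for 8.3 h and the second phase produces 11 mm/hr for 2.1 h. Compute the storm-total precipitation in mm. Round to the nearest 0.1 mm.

Total = Σ Rᵢ Δtᵢ = 12 × 8.3 + 11 × 2.1
      = 99.6 + 23.1 = 122.7 mm.

total ≈ 122.7 mm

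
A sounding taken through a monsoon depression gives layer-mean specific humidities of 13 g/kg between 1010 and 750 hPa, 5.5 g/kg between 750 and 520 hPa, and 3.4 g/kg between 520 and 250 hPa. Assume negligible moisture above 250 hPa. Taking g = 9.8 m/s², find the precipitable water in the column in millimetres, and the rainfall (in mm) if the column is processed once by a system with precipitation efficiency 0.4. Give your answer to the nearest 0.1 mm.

PW ≈ 56.8 mm; rainfall ≈ 22.7 mm

Precipitable water is the column-integrated vapour mass per unit area: PW = (1/g) Σ q̄ Δp, with q in kg/kg and Δp in Pa (1 kg/m² of water = 1 mm).
Layer 1010–750 hPa: Δp = 260 hPa = 26000 Pa, q̄ = 0.013 kg/kg → 0.013 × 26000 / 9.8 = 34.49 mm
Layer 750–520 hPa: Δp = 230 hPa = 23000 Pa, q̄ = 0.0055 kg/kg → 0.0055 × 23000 / 9.8 = 12.91 mm
Layer 520–250 hPa: Δp = 270 hPa = 27000 Pa, q̄ = 0.0034 kg/kg → 0.0034 × 27000 / 9.8 = 9.37 mm
PW = 34.49 + 12.91 + 9.37 = 56.77 ≈ 56.8 mm.
Rainfall = ε × PW = 0.4 × 56.8 = 22.7 mm.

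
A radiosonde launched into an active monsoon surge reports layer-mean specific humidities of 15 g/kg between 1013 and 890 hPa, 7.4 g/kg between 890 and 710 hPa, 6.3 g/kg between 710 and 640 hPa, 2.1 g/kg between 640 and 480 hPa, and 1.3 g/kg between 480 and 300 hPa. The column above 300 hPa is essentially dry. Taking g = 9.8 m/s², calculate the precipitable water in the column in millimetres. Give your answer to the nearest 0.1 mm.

PW ≈ 42.7 mm

Precipitable water is the column-integrated vapour mass per unit area: PW = (1/g) Σ q̄ Δp, with q in kg/kg and Δp in Pa (1 kg/m² of water = 1 mm).
Layer 1013–890 hPa: Δp = 123 hPa = 12300 Pa, q̄ = 0.015 kg/kg → 0.015 × 12300 / 9.8 = 18.83 mm
Layer 890–710 hPa: Δp = 180 hPa = 18000 Pa, q̄ = 0.0074 kg/kg → 0.0074 × 18000 / 9.8 = 13.59 mm
Layer 710–640 hPa: Δp = 70 hPa = 7000 Pa, q̄ = 0.0063 kg/kg → 0.0063 × 7000 / 9.8 = 4.50 mm
Layer 640–480 hPa: Δp = 160 hPa = 16000 Pa, q̄ = 0.0021 kg/kg → 0.0021 × 16000 / 9.8 = 3.43 mm
Layer 480–300 hPa: Δp = 180 hPa = 18000 Pa, q̄ = 0.0013 kg/kg → 0.0013 × 18000 / 9.8 = 2.39 mm
PW = 18.83 + 13.59 + 4.50 + 3.43 + 2.39 = 42.74 ≈ 42.7 mm.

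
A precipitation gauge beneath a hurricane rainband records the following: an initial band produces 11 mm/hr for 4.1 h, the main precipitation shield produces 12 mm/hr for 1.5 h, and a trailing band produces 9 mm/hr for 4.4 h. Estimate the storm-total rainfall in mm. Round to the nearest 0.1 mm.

Total = Σ Rᵢ Δtᵢ = 11 × 4.1 + 12 × 1.5 + 9 × 4.4
      = 45.1 + 18 + 39.6 = 102.7 mm.

total ≈ 102.7 mm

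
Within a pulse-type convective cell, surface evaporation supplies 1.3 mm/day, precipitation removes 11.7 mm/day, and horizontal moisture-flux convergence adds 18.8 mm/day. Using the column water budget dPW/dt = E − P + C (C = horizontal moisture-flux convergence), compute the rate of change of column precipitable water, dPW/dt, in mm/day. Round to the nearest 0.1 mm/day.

dPW/dt ≈ 8.4 mm/day

dPW/dt = E − P + C = 1.3 − 11.7 + (18.8) = 8.4 mm/day.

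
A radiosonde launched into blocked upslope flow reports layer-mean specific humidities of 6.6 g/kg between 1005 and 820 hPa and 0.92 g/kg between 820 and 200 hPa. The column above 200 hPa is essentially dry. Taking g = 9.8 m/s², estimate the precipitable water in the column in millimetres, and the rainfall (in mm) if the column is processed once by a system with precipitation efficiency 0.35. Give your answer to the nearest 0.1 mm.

Precipitable water is the column-integrated vapour mass per unit area: PW = (1/g) Σ q̄ Δp, with q in kg/kg and Δp in Pa (1 kg/m² of water = 1 mm).
Layer 1005–820 hPa: Δp = 185 hPa = 18500 Pa, q̄ = 0.0066 kg/kg → 0.0066 × 18500 / 9.8 = 12.46 mm
Layer 820–200 hPa: Δp = 620 hPa = 62000 Pa, q̄ = 0.00092 kg/kg → 0.00092 × 62000 / 9.8 = 5.82 mm
PW = 12.46 + 5.82 = 18.28 ≈ 18.3 mm.
Rainfall = ε × PW = 0.35 × 18.3 = 6.4 mm.

PW ≈ 18.3 mm; rainfall ≈ 6.4 mm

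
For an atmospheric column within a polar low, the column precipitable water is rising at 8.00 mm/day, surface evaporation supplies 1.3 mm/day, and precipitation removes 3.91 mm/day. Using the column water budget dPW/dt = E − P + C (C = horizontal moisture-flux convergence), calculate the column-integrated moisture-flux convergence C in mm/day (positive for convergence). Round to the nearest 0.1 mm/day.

C ≈ 10.6 mm/day

dPW/dt = +8.00 mm/day.
C = dPW/dt − E + P = (+8.00) − 1.3 + 3.91 = 10.6 mm/day.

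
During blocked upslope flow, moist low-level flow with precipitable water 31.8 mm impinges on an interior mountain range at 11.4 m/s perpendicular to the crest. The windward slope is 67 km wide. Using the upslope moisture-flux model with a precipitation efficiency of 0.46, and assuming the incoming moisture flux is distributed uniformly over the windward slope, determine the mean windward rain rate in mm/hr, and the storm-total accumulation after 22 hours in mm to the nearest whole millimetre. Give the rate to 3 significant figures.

R ≈ 8.96 mm/hr; total ≈ 197 mm

Incoming column moisture flux per unit ridge length: F = V × PW = 11.4 × 31.8 = 362.52 mm·m/s.
Spread over the 67 km slope with efficiency ε = 0.46: R = ε·F/W = 0.46 × 362.52 / 67000 m = 2.489e-03 mm/s.
R = 2.489e-03 × 3600 = 8.96 mm/hr.
Over 22 h: total = 8.96 × 22 = 197.12 ≈ 197 mm.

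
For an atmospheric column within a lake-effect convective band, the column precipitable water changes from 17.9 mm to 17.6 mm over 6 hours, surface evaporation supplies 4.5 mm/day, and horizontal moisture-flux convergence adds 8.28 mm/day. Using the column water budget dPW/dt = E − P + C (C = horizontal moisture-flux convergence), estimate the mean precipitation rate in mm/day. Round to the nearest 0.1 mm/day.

dPW/dt = (17.6 − 17.9) mm / (6/24 day) = -1.200 mm/day.
P = E + C − dPW/dt = 4.5 + (8.28) − (-1.200) = 14.0 mm/day.

P ≈ 14.0 mm/day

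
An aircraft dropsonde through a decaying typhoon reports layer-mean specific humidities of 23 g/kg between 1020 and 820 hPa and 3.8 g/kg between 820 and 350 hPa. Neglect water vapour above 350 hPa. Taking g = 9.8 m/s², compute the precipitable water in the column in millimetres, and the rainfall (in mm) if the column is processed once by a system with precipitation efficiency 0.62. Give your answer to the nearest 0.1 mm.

PW ≈ 65.2 mm; rainfall ≈ 40.4 mm

Precipitable water is the column-integrated vapour mass per unit area: PW = (1/g) Σ q̄ Δp, with q in kg/kg and Δp in Pa (1 kg/m² of water = 1 mm).
Layer 1020–820 hPa: Δp = 200 hPa = 20000 Pa, q̄ = 0.023 kg/kg → 0.023 × 20000 / 9.8 = 46.94 mm
Layer 820–350 hPa: Δp = 470 hPa = 47000 Pa, q̄ = 0.0038 kg/kg → 0.0038 × 47000 / 9.8 = 18.22 mm
PW = 46.94 + 18.22 = 65.16 ≈ 65.2 mm.
Rainfall = ε × PW = 0.62 × 65.2 = 40.4 mm.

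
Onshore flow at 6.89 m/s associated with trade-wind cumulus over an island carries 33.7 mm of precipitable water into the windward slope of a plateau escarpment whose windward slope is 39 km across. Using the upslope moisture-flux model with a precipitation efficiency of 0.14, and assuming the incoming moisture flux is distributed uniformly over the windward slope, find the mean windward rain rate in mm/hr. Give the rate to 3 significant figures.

R ≈ 3.00 mm/hr

Incoming column moisture flux per unit ridge length: F = V × PW = 6.89 × 33.7 = 232.193 mm·m/s.
Spread over the 39 km slope with efficiency ε = 0.14: R = ε·F/W = 0.14 × 232.193 / 39000 m = 8.335e-04 mm/s.
R = 8.335e-04 × 3600 = 3.00 mm/hr.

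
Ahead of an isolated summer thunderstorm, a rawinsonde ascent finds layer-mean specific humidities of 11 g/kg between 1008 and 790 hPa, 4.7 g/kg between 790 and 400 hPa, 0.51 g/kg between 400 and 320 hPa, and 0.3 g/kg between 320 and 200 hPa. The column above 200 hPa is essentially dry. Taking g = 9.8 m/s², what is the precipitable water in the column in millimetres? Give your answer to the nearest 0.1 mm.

PW ≈ 44.0 mm

Precipitable water is the column-integrated vapour mass per unit area: PW = (1/g) Σ q̄ Δp, with q in kg/kg and Δp in Pa (1 kg/m² of water = 1 mm).
Layer 1008–790 hPa: Δp = 218 hPa = 21800 Pa, q̄ = 0.011 kg/kg → 0.011 × 21800 / 9.8 = 24.47 mm
Layer 790–400 hPa: Δp = 390 hPa = 39000 Pa, q̄ = 0.0047 kg/kg → 0.0047 × 39000 / 9.8 = 18.70 mm
Layer 400–320 hPa: Δp = 80 hPa = 8000 Pa, q̄ = 0.00051 kg/kg → 0.00051 × 8000 / 9.8 = 0.42 mm
Layer 320–200 hPa: Δp = 120 hPa = 12000 Pa, q̄ = 0.0003 kg/kg → 0.0003 × 12000 / 9.8 = 0.37 mm
PW = 24.47 + 18.70 + 0.42 + 0.37 = 43.96 ≈ 44.0 mm.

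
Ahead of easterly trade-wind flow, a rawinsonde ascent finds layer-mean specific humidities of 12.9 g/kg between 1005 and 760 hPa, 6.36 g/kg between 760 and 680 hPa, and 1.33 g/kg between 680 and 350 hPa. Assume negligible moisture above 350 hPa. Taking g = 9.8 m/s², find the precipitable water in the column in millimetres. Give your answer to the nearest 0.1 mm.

PW ≈ 41.9 mm

Precipitable water is the column-integrated vapour mass per unit area: PW = (1/g) Σ q̄ Δp, with q in kg/kg and Δp in Pa (1 kg/m² of water = 1 mm).
Layer 1005–760 hPa: Δp = 245 hPa = 24500 Pa, q̄ = 0.0129 kg/kg → 0.0129 × 24500 / 9.8 = 32.25 mm
Layer 760–680 hPa: Δp = 80 hPa = 8000 Pa, q̄ = 0.00636 kg/kg → 0.00636 × 8000 / 9.8 = 5.19 mm
Layer 680–350 hPa: Δp = 330 hPa = 33000 Pa, q̄ = 0.00133 kg/kg → 0.00133 × 33000 / 9.8 = 4.48 mm
PW = 32.25 + 5.19 + 4.48 = 41.92 ≈ 41.9 mm.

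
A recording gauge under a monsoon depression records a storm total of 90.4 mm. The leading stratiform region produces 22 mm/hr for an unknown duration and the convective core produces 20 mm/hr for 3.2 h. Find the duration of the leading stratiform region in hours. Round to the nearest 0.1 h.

duration ≈ 1.2 h

Known phases: 20 × 3.2 = 64 mm.
Remaining depth = 90.4 − 64 = 26.4 mm.
Duration = 26.4 / 22 = 1.2 h.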